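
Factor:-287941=-29^1*9929^1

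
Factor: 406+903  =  7^1 * 11^1*17^1 = 1309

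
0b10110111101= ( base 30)1it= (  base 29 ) 1lj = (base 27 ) 20b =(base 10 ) 1469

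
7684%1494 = 214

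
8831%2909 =104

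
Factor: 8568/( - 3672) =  - 3^( - 1) * 7^1 = -  7/3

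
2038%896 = 246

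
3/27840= 1/9280 = 0.00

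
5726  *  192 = 1099392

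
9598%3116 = 250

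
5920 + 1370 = 7290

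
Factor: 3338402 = 2^1*1669201^1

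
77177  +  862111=939288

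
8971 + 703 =9674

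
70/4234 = 35/2117 = 0.02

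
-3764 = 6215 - 9979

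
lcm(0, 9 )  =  0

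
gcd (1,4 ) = 1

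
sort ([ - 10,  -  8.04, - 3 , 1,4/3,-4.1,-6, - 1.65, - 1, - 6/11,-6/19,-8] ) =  [-10, - 8.04,-8, - 6 , - 4.1, - 3, - 1.65, - 1, - 6/11, - 6/19, 1, 4/3 ]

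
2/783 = 2/783 = 0.00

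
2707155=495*5469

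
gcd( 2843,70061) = 1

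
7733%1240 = 293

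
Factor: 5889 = 3^1*13^1 * 151^1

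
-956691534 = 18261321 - 974952855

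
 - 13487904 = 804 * ( - 16776 ) 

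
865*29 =25085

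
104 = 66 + 38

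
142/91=142/91=   1.56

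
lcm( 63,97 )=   6111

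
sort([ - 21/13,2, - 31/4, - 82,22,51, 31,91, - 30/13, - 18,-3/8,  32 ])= [ - 82, - 18, - 31/4, - 30/13, - 21/13,-3/8, 2 , 22,  31,  32, 51,91]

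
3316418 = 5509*602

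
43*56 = 2408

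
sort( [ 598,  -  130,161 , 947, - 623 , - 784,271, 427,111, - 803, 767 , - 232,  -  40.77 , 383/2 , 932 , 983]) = [ - 803, - 784 , - 623, - 232, - 130 ,  -  40.77,111,161 , 383/2 , 271 , 427, 598,767,932,947, 983 ]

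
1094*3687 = 4033578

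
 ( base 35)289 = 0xAB3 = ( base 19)7B3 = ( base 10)2739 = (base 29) 37D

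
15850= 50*317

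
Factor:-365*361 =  - 5^1*19^2*73^1=- 131765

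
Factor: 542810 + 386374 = 2^5*3^1*9679^1 = 929184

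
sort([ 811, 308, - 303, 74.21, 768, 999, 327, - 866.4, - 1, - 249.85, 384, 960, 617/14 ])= [-866.4,-303,-249.85, - 1, 617/14,74.21, 308, 327,384,768,  811,960,  999] 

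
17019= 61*279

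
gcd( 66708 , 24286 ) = 2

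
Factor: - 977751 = -3^4*12071^1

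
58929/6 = 19643/2=9821.50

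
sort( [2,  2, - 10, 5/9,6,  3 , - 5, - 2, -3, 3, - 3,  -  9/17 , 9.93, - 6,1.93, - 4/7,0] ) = [ - 10, - 6, - 5 ,-3,  -  3, - 2, - 4/7, - 9/17,0,5/9, 1.93,2 , 2,  3 , 3,6,  9.93] 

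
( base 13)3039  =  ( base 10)6639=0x19ef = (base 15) 1E79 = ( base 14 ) 25c3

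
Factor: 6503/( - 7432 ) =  - 2^( - 3)*7^1 = - 7/8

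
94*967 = 90898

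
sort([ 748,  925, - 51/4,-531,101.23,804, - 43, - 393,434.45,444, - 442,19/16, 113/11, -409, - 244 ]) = [ - 531,-442,-409, - 393 ,  -  244, - 43, - 51/4,19/16, 113/11, 101.23,  434.45,444,748,  804, 925 ]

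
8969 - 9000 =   -  31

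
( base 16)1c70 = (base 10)7280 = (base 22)f0k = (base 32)73g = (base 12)4268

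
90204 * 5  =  451020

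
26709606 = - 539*(  -  49554) 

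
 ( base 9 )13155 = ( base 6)105035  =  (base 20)123J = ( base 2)10001010101111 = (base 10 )8879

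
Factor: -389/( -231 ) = 3^( - 1)*7^( - 1 )*11^(-1)*389^1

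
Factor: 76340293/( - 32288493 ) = -3^( - 1)* 10762831^( - 1)*76340293^1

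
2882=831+2051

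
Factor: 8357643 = 3^2*  7^1*132661^1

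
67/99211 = 67/99211 = 0.00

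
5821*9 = 52389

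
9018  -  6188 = 2830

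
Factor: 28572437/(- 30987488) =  - 2^ ( - 5 )*7^( -1 ) * 138337^ ( - 1)*28572437^1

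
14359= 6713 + 7646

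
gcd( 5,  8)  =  1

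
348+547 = 895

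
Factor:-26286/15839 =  - 2^1*3^1* 13^1*47^( - 1 )=- 78/47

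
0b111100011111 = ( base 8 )7437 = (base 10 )3871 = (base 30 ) 491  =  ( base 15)1231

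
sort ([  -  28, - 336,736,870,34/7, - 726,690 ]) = [ - 726,  -  336,-28,34/7,690, 736,870 ]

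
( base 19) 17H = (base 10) 511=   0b111111111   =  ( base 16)1ff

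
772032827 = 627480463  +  144552364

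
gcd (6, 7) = 1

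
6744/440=843/55 = 15.33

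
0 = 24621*0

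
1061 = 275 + 786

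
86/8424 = 43/4212=0.01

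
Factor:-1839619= - 67^1*27457^1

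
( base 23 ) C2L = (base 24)B37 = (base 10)6415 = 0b1100100001111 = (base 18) 11e7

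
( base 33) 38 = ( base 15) 72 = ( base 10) 107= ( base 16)6B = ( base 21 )52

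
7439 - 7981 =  - 542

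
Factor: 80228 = 2^2*31^1*647^1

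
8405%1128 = 509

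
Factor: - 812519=-812519^1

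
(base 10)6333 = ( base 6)45153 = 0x18bd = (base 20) fgd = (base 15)1d23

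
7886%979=54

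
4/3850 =2/1925 = 0.00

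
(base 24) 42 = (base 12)82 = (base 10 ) 98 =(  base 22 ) 4a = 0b1100010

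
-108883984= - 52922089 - 55961895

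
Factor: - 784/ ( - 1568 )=2^( - 1 ) = 1/2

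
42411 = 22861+19550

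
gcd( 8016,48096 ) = 8016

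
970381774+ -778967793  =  191413981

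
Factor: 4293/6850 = 2^( - 1 ) * 3^4*5^(-2)*53^1*137^(- 1 )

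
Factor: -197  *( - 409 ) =197^1*409^1 = 80573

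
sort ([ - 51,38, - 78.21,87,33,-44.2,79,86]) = [ -78.21,-51, - 44.2,33, 38 , 79,86,87] 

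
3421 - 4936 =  -1515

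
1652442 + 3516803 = 5169245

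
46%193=46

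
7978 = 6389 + 1589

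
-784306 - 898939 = -1683245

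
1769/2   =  884 + 1/2 = 884.50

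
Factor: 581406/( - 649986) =-763/853 = - 7^1*109^1*853^(-1) 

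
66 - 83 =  - 17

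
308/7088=77/1772   =  0.04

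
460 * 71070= 32692200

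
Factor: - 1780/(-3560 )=1/2 = 2^ ( - 1)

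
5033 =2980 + 2053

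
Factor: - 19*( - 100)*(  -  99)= - 2^2*3^2 * 5^2 * 11^1 * 19^1 = - 188100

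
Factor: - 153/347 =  - 3^2*17^1*347^( - 1)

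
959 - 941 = 18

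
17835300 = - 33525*( - 532 )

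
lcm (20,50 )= 100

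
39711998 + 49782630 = 89494628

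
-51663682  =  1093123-52756805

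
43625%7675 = 5250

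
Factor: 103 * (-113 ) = - 11639=- 103^1*113^1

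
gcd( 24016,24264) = 8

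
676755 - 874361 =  - 197606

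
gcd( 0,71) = 71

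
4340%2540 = 1800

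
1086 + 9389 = 10475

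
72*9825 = 707400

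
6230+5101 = 11331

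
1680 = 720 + 960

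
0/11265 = 0 = 0.00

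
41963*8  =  335704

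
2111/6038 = 2111/6038=0.35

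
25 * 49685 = 1242125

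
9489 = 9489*1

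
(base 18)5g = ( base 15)71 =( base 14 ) 78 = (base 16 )6A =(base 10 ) 106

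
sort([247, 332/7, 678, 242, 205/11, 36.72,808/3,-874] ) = [-874 , 205/11, 36.72, 332/7, 242,247,808/3  ,  678] 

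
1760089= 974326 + 785763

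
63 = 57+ 6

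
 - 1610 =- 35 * 46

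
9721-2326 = 7395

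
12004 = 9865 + 2139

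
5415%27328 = 5415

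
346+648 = 994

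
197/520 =197/520 = 0.38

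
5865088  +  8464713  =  14329801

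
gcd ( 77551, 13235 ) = 1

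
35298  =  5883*6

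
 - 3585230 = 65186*(-55 )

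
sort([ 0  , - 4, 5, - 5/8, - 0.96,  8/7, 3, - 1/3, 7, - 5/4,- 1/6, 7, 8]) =[ - 4, - 5/4, - 0.96, - 5/8, - 1/3, - 1/6, 0,  8/7, 3,5, 7,  7, 8 ] 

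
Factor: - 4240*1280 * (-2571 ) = 2^12*3^1 * 5^2 * 53^1*857^1 = 13953331200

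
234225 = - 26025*( - 9) 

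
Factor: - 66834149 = -3719^1*17971^1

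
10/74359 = 10/74359 = 0.00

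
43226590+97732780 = 140959370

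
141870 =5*28374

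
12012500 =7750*1550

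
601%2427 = 601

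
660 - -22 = 682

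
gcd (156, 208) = 52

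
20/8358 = 10/4179 = 0.00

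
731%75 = 56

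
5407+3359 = 8766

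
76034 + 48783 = 124817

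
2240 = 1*2240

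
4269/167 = 25 + 94/167 =25.56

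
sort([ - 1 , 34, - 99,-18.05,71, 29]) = [ - 99, - 18.05, - 1,29, 34,71 ] 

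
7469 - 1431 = 6038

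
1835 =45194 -43359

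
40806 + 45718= 86524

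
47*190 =8930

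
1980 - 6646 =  - 4666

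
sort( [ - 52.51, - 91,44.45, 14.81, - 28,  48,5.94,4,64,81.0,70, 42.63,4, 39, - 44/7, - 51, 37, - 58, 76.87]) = [ - 91, - 58, - 52.51, - 51,-28,  -  44/7, 4,4,5.94 , 14.81, 37, 39,42.63, 44.45,48, 64,70, 76.87,81.0 ]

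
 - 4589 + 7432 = 2843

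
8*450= 3600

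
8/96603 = 8/96603 = 0.00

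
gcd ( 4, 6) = 2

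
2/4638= 1/2319 = 0.00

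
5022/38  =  132+3/19 = 132.16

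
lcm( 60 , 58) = 1740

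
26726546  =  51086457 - 24359911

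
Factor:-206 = -2^1 *103^1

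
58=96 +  - 38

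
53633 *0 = 0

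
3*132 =396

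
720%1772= 720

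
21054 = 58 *363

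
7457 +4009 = 11466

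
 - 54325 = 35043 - 89368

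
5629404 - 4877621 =751783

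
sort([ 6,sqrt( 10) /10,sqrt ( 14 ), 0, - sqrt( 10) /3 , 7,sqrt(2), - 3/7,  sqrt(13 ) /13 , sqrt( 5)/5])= [ - sqrt ( 10 )/3,-3/7,0, sqrt(13 )/13, sqrt(  10)/10,sqrt (5 )/5,sqrt( 2),sqrt (14),6,7]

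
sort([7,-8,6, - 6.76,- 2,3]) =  [ - 8 ,-6.76, - 2 , 3, 6, 7 ] 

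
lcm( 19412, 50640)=1164720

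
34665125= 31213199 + 3451926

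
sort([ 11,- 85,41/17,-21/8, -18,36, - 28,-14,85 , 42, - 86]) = [ - 86, - 85,- 28, - 18, - 14,-21/8, 41/17,  11, 36,42, 85]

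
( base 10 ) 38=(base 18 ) 22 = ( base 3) 1102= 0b100110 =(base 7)53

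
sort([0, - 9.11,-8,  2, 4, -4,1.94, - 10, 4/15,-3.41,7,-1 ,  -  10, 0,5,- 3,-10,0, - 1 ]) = [ - 10, - 10, -10,-9.11,  -  8, - 4, - 3.41,-3, - 1,-1,0,  0,0,4/15,1.94, 2, 4,5,7]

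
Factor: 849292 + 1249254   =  2^1*809^1*1297^1  =  2098546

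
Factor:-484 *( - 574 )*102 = 2^4*3^1*7^1 * 11^2*17^1*41^1 = 28337232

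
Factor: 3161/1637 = 29^1 * 109^1 *1637^( - 1)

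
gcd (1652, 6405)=7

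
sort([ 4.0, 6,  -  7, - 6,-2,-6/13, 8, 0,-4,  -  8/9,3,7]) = [ - 7,- 6,-4, - 2,  -  8/9, - 6/13, 0  ,  3,  4.0, 6, 7,8] 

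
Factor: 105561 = 3^2*37^1*317^1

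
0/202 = 0 = 0.00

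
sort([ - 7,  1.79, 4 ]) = [ - 7 , 1.79,4]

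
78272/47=1665 +17/47 =1665.36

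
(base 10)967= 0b1111000111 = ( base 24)1G7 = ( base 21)241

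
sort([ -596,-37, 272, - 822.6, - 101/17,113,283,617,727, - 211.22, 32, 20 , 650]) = [ - 822.6,  -  596,-211.22 , - 37, - 101/17,20,32,113, 272,283, 617,650, 727]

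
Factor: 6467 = 29^1*223^1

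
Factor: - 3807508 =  - 2^2 * 827^1*1151^1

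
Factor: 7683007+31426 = 7714433 = 1229^1*6277^1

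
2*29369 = 58738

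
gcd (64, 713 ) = 1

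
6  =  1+5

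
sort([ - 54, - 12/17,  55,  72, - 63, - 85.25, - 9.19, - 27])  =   [ - 85.25, - 63, - 54, - 27, - 9.19, - 12/17, 55, 72]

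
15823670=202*78335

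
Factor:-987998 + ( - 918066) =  - 2^4* 119129^1= -1906064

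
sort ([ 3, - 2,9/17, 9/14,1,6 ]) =[ - 2 , 9/17,  9/14,1,3,  6] 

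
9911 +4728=14639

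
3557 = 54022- 50465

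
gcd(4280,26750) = 1070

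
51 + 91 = 142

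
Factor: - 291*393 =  - 3^2 * 97^1*131^1 =- 114363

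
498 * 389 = 193722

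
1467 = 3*489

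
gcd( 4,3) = 1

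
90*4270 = 384300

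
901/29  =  901/29 = 31.07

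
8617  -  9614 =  - 997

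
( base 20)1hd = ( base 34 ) M5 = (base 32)NH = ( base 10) 753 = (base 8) 1361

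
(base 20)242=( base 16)372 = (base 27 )15i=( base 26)17o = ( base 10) 882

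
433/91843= 433/91843= 0.00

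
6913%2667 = 1579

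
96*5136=493056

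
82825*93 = 7702725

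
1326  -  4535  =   - 3209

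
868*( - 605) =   -  525140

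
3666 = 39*94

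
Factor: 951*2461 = 2340411= 3^1 * 23^1 * 107^1*317^1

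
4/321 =4/321 = 0.01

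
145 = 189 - 44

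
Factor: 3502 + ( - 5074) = -2^2*3^1* 131^1= -1572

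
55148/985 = 55148/985=55.99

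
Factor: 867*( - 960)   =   - 2^6 * 3^2*5^1*17^2 = -  832320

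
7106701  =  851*8351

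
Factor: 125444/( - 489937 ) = - 2^2*7^(-1)*11^1*2851^1*69991^( - 1)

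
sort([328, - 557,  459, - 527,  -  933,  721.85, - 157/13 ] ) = [ - 933, - 557, - 527,  -  157/13, 328,459, 721.85]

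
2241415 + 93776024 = 96017439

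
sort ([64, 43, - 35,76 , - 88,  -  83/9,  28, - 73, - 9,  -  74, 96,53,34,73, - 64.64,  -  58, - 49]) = [ - 88,  -  74 , - 73,-64.64, - 58, - 49, - 35, - 83/9, - 9,28,34,43,53,64,73,76,96 ] 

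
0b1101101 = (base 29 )3M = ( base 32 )3D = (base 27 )41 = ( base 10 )109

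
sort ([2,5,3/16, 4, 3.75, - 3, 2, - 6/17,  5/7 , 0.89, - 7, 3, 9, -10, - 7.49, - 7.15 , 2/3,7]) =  [ -10, - 7.49, - 7.15, - 7,- 3, - 6/17,  3/16,  2/3, 5/7,0.89, 2, 2, 3, 3.75, 4,5, 7, 9]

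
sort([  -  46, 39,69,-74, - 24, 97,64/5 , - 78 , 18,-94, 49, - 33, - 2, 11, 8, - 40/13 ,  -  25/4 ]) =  [ - 94,- 78 , - 74 ,  -  46,  -  33, - 24, - 25/4,  -  40/13, -2, 8, 11, 64/5, 18, 39, 49, 69, 97]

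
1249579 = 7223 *173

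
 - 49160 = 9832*(-5 ) 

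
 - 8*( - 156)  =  1248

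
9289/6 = 9289/6 = 1548.17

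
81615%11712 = 11343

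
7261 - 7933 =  - 672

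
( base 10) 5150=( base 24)8ME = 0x141E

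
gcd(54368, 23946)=2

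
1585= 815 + 770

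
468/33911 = 468/33911 = 0.01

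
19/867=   19/867 = 0.02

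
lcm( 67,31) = 2077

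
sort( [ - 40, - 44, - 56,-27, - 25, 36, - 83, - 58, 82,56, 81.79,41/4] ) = [ - 83,- 58,-56,-44, - 40, - 27, - 25,41/4,36, 56,  81.79, 82 ]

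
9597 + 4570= 14167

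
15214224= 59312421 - 44098197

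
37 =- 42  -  - 79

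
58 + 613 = 671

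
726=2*363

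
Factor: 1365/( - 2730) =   -  2^( - 1 )=-  1/2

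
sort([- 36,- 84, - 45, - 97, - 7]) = [ - 97, - 84, - 45,  -  36, - 7] 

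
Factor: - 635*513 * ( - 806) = 2^1*3^3*5^1*13^1*19^1*31^1*127^1 = 262558530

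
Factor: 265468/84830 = 266/85= 2^1*5^( - 1)*7^1*17^( - 1 )*19^1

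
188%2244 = 188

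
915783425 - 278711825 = 637071600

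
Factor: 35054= 2^1*17^1*1031^1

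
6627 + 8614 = 15241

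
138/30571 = 138/30571=0.00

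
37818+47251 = 85069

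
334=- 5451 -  - 5785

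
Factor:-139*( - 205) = 28495= 5^1*41^1*139^1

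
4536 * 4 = 18144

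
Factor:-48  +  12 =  - 2^2*3^2 =-36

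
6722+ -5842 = 880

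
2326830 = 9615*242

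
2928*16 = 46848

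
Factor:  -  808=-2^3*101^1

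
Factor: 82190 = 2^1*5^1*8219^1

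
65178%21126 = 1800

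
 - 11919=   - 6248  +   - 5671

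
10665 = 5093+5572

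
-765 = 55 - 820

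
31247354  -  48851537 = -17604183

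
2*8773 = 17546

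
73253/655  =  111 + 548/655 = 111.84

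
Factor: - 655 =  - 5^1*131^1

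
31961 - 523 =31438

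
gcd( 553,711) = 79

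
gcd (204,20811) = 3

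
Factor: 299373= 3^1*73^1*1367^1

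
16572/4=4143 = 4143.00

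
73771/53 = 73771/53 = 1391.91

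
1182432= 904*1308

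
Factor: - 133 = - 7^1*19^1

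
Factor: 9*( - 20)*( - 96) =2^7*3^3*5^1 = 17280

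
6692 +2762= 9454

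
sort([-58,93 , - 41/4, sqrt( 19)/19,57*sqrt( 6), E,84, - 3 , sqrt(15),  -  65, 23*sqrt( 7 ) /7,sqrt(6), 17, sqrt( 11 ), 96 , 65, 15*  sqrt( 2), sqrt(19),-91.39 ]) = [ - 91.39, - 65,-58, - 41/4 ,  -  3, sqrt(19) /19,sqrt( 6 ),  E,sqrt( 11), sqrt ( 15),sqrt(19 ), 23*sqrt( 7 )/7,  17, 15*sqrt ( 2),65, 84,93,96,57*sqrt(6) ] 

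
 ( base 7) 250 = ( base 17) 7e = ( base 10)133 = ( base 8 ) 205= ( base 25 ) 58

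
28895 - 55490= -26595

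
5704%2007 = 1690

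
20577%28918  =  20577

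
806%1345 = 806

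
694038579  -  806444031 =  - 112405452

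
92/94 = 46/47 = 0.98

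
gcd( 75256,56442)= 18814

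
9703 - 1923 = 7780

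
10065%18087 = 10065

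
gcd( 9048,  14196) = 156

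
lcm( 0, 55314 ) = 0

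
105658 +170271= 275929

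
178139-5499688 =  - 5321549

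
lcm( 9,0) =0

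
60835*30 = 1825050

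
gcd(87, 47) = 1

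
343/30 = 11 +13/30 = 11.43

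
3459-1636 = 1823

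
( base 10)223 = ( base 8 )337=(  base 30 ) 7d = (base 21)ad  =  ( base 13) 142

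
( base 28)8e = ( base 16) EE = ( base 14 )130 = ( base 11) 1a7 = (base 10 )238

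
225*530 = 119250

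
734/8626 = 367/4313 = 0.09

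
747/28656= 83/3184  =  0.03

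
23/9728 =23/9728=0.00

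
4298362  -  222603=4075759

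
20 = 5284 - 5264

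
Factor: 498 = 2^1*3^1 * 83^1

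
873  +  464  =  1337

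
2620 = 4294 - 1674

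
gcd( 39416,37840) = 8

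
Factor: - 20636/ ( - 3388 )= 67/11= 11^ ( - 1 ) * 67^1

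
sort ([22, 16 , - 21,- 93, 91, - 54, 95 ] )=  [ - 93, - 54, - 21, 16, 22 , 91,95]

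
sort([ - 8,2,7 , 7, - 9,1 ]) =[-9,-8, 1,  2,  7, 7 ]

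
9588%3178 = 54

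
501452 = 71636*7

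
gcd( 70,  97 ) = 1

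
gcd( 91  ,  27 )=1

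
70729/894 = 70729/894 = 79.12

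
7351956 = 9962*738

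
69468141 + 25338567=94806708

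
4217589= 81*52069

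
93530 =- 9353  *( - 10)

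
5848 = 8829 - 2981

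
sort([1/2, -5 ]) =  [ - 5,1/2 ]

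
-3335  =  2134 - 5469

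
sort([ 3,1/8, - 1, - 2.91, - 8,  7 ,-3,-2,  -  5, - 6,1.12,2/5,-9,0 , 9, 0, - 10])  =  [ - 10,-9,-8,-6, - 5,-3, - 2.91,-2,-1, 0,0 , 1/8,2/5 , 1.12, 3,7 , 9] 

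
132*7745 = 1022340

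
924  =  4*231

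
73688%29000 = 15688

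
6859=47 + 6812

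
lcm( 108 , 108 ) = 108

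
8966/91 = 98 + 48/91 = 98.53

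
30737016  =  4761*6456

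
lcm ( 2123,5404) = 59444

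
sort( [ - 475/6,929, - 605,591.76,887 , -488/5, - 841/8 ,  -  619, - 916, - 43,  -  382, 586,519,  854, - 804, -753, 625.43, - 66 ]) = [  -  916,-804 ,-753, - 619, - 605,-382, - 841/8, - 488/5 , - 475/6, - 66 , - 43,519, 586, 591.76,625.43, 854,887, 929 ] 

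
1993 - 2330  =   - 337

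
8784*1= 8784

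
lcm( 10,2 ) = 10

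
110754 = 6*18459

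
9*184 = 1656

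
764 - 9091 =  - 8327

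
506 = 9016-8510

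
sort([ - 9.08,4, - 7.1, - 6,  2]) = [ - 9.08,-7.1, - 6 , 2, 4 ] 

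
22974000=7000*3282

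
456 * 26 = 11856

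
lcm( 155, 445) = 13795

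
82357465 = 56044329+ 26313136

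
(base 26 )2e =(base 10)66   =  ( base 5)231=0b1000010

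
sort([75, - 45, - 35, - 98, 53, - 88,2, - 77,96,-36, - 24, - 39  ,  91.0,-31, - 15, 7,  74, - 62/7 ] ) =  [ - 98 , - 88, - 77, - 45, - 39, - 36, - 35,  -  31,-24, - 15, - 62/7, 2,7,53,74, 75,91.0, 96 ]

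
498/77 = 498/77 = 6.47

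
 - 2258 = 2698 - 4956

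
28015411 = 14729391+13286020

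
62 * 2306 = 142972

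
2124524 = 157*13532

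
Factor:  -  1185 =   -  3^1 * 5^1 * 79^1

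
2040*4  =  8160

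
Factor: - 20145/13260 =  - 79/52 = -  2^(-2)*13^( - 1)*79^1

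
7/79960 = 7/79960  =  0.00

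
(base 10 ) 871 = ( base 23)1EK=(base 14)463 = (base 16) 367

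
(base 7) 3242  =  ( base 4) 102011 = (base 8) 2205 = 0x485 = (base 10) 1157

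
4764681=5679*839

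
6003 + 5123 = 11126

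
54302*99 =5375898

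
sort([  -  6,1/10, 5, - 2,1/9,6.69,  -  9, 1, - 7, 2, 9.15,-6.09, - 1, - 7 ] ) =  [ - 9, - 7, - 7, - 6.09, - 6,  -  2, - 1,1/10,1/9, 1 , 2,5  ,  6.69,9.15] 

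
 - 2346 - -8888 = 6542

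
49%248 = 49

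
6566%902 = 252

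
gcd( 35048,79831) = 1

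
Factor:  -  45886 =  - 2^1*22943^1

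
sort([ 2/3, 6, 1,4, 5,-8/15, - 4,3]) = [ - 4, - 8/15, 2/3,  1, 3,  4, 5,6] 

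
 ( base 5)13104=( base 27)1b3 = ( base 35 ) TE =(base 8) 2005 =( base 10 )1029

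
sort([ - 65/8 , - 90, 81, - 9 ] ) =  [ - 90, - 9, - 65/8,  81]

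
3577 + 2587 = 6164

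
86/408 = 43/204 = 0.21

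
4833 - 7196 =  - 2363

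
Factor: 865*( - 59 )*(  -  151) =5^1*59^1*151^1*173^1  =  7706285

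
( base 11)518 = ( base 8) 1160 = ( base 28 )M8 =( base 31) k4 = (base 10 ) 624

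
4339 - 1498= 2841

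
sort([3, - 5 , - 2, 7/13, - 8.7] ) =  [-8.7, - 5 ,  -  2, 7/13, 3]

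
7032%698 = 52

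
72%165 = 72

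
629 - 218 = 411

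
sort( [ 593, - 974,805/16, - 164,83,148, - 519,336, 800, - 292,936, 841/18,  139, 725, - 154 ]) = [-974,  -  519,  -  292, - 164, - 154,841/18,  805/16 , 83,  139, 148,336,593,725,800, 936 ] 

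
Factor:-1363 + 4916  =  3553  =  11^1*17^1*19^1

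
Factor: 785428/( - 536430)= -392714/268215 = - 2^1*3^(-1)*5^ (-1 ) * 7^1*17881^(-1 )*28051^1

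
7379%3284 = 811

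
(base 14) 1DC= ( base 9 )473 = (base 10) 390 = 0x186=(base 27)ec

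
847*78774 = 66721578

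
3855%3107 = 748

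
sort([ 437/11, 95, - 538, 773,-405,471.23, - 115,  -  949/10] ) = [ - 538, -405, - 115, - 949/10,  437/11, 95, 471.23, 773 ]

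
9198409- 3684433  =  5513976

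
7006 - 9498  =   - 2492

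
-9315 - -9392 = 77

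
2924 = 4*731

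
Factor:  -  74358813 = -3^1*29^1*829^1*1031^1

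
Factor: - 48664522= -2^1*24332261^1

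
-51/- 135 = 17/45 = 0.38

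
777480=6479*120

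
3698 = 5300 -1602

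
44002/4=22001/2  =  11000.50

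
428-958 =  - 530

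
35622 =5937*6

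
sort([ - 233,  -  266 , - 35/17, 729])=[ - 266, - 233, - 35/17, 729]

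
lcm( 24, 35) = 840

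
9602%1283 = 621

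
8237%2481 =794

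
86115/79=86115/79  =  1090.06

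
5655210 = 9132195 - 3476985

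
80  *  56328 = 4506240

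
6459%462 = 453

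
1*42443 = 42443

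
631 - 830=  - 199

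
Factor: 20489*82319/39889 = 1686633991/39889=7^1*113^( - 1)* 263^1*313^1*353^( -1)*2927^1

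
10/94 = 5/47= 0.11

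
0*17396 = 0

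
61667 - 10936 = 50731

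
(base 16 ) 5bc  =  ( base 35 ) 16X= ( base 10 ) 1468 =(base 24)2D4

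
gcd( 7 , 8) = 1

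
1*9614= 9614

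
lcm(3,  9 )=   9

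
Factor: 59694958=2^1*  2137^1*13967^1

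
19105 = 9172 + 9933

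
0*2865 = 0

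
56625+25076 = 81701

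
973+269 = 1242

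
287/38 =7 + 21/38 = 7.55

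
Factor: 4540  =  2^2*5^1*227^1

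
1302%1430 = 1302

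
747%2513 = 747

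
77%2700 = 77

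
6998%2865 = 1268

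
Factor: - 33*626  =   - 2^1 *3^1*11^1*313^1 = -  20658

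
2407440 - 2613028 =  -205588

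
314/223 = 314/223 =1.41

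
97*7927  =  768919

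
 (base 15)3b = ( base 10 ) 56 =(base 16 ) 38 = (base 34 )1m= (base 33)1N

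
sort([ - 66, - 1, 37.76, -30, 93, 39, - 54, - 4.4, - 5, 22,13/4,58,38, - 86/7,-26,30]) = [ - 66, - 54, - 30, - 26,  -  86/7, - 5, - 4.4,-1,13/4,22,30, 37.76,  38, 39, 58, 93 ] 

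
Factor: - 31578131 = - 13^1*37^1*65651^1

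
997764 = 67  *14892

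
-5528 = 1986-7514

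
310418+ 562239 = 872657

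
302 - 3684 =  - 3382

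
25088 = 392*64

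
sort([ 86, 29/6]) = [29/6,  86]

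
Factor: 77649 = 3^1*11^1*13^1* 181^1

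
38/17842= 19/8921 = 0.00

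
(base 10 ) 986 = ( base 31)10P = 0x3da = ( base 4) 33122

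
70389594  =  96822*727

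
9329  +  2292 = 11621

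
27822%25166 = 2656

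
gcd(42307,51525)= 1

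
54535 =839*65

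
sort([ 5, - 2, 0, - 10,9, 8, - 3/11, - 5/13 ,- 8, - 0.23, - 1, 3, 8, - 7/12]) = [  -  10,- 8, - 2, - 1, - 7/12, -5/13,-3/11, - 0.23,0, 3, 5, 8,  8,  9] 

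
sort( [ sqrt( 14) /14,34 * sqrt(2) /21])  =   [ sqrt( 14 ) /14,34*sqrt(2)/21 ] 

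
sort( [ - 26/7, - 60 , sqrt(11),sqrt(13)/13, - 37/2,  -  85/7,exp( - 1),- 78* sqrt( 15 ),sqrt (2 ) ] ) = [ - 78*sqrt(15), -60, - 37/2, - 85/7, - 26/7,sqrt(13 ) /13, exp( - 1) , sqrt (2),  sqrt( 11)]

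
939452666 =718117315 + 221335351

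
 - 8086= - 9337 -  - 1251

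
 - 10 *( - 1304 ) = 13040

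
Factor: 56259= 3^2*7^1*19^1*47^1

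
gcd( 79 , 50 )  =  1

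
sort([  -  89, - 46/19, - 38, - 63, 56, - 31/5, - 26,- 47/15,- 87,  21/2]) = [ - 89,-87,-63, - 38, - 26, - 31/5,-47/15, - 46/19, 21/2, 56 ] 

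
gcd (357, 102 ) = 51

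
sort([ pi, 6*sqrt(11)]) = [ pi, 6* sqrt(11 ) ] 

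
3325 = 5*665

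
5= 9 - 4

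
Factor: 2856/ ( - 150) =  - 2^2*5^( - 2 )*  7^1*17^1 = - 476/25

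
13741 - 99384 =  - 85643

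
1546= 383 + 1163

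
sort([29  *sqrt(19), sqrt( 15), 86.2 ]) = [ sqrt(15 ),86.2,29*sqrt(19) ] 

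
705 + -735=  -  30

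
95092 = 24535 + 70557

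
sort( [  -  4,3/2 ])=[-4 , 3/2 ] 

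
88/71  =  1  +  17/71 = 1.24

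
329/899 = 329/899  =  0.37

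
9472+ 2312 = 11784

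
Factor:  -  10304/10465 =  - 64/65 = - 2^6*5^( - 1) * 13^(  -  1) 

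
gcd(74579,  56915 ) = 1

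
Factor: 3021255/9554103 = 335695/1061567= 5^1*13^( - 1 )*37^( - 1 ) * 2207^(-1 )*67139^1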